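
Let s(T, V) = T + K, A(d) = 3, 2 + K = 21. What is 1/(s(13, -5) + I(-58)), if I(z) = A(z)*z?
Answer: -1/142 ≈ -0.0070423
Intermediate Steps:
K = 19 (K = -2 + 21 = 19)
I(z) = 3*z
s(T, V) = 19 + T (s(T, V) = T + 19 = 19 + T)
1/(s(13, -5) + I(-58)) = 1/((19 + 13) + 3*(-58)) = 1/(32 - 174) = 1/(-142) = -1/142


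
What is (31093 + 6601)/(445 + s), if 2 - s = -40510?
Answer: 37694/40957 ≈ 0.92033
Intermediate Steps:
s = 40512 (s = 2 - 1*(-40510) = 2 + 40510 = 40512)
(31093 + 6601)/(445 + s) = (31093 + 6601)/(445 + 40512) = 37694/40957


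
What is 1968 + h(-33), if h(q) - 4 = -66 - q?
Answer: 1939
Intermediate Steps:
h(q) = -62 - q (h(q) = 4 + (-66 - q) = -62 - q)
1968 + h(-33) = 1968 + (-62 - 1*(-33)) = 1968 + (-62 + 33) = 1968 - 29 = 1939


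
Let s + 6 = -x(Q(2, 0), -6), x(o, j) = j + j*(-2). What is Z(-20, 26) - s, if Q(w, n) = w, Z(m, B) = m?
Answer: -8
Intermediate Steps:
x(o, j) = -j (x(o, j) = j - 2*j = -j)
s = -12 (s = -6 - (-1)*(-6) = -6 - 1*6 = -6 - 6 = -12)
Z(-20, 26) - s = -20 - 1*(-12) = -20 + 12 = -8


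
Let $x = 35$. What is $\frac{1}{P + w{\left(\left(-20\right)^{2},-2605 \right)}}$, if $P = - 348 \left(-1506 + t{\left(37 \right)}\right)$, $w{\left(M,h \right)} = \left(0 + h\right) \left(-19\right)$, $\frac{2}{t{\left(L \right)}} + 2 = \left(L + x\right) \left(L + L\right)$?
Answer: $\frac{2663}{1527451181} \approx 1.7434 \cdot 10^{-6}$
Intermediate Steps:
$t{\left(L \right)} = \frac{2}{-2 + 2 L \left(35 + L\right)}$ ($t{\left(L \right)} = \frac{2}{-2 + \left(L + 35\right) \left(L + L\right)} = \frac{2}{-2 + \left(35 + L\right) 2 L} = \frac{2}{-2 + 2 L \left(35 + L\right)}$)
$w{\left(M,h \right)} = - 19 h$ ($w{\left(M,h \right)} = h \left(-19\right) = - 19 h$)
$P = \frac{1395645996}{2663}$ ($P = - 348 \left(-1506 + \frac{1}{-1 + 37^{2} + 35 \cdot 37}\right) = - 348 \left(-1506 + \frac{1}{-1 + 1369 + 1295}\right) = - 348 \left(-1506 + \frac{1}{2663}\right) = \left(-348\right) \left(- \frac{4010477}{2663}\right) = \frac{1395645996}{2663} \approx 5.2409 \cdot 10^{5}$)
$\frac{1}{P + w{\left(\left(-20\right)^{2},-2605 \right)}} = \frac{1}{\frac{1395645996}{2663} - -49495} = \frac{1}{\frac{1395645996}{2663} + 49495} = \frac{1}{\frac{1527451181}{2663}} = \frac{2663}{1527451181}$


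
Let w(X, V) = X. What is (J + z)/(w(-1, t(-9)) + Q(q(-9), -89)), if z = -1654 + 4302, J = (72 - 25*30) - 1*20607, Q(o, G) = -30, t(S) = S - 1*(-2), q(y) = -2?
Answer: 18637/31 ≈ 601.19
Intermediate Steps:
t(S) = 2 + S (t(S) = S + 2 = 2 + S)
J = -21285 (J = (72 - 750) - 20607 = -678 - 20607 = -21285)
z = 2648
(J + z)/(w(-1, t(-9)) + Q(q(-9), -89)) = (-21285 + 2648)/(-1 - 30) = -18637/(-31) = -18637*(-1/31) = 18637/31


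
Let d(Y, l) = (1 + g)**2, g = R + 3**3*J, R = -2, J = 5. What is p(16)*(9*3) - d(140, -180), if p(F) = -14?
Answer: -18334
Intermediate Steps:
g = 133 (g = -2 + 3**3*5 = -2 + 27*5 = -2 + 135 = 133)
d(Y, l) = 17956 (d(Y, l) = (1 + 133)**2 = 134**2 = 17956)
p(16)*(9*3) - d(140, -180) = -126*3 - 1*17956 = -14*27 - 17956 = -378 - 17956 = -18334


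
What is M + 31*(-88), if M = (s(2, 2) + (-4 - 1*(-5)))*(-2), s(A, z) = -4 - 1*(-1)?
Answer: -2724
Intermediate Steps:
s(A, z) = -3 (s(A, z) = -4 + 1 = -3)
M = 4 (M = (-3 + (-4 - 1*(-5)))*(-2) = (-3 + (-4 + 5))*(-2) = (-3 + 1)*(-2) = -2*(-2) = 4)
M + 31*(-88) = 4 + 31*(-88) = 4 - 2728 = -2724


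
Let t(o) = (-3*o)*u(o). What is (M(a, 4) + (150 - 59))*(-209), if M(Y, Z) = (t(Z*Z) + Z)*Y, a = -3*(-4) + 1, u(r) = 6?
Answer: 752609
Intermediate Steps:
t(o) = -18*o (t(o) = -3*o*6 = -18*o)
a = 13 (a = 12 + 1 = 13)
M(Y, Z) = Y*(Z - 18*Z**2) (M(Y, Z) = (-18*Z*Z + Z)*Y = (-18*Z**2 + Z)*Y = (Z - 18*Z**2)*Y = Y*(Z - 18*Z**2))
(M(a, 4) + (150 - 59))*(-209) = (13*4*(1 - 18*4) + (150 - 59))*(-209) = (13*4*(1 - 72) + 91)*(-209) = (13*4*(-71) + 91)*(-209) = (-3692 + 91)*(-209) = -3601*(-209) = 752609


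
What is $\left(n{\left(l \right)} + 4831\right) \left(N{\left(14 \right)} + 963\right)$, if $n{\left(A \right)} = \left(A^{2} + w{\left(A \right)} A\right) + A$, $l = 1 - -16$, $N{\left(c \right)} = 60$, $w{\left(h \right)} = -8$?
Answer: $5116023$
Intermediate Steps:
$l = 17$ ($l = 1 + 16 = 17$)
$n{\left(A \right)} = A^{2} - 7 A$ ($n{\left(A \right)} = \left(A^{2} - 8 A\right) + A = A^{2} - 7 A$)
$\left(n{\left(l \right)} + 4831\right) \left(N{\left(14 \right)} + 963\right) = \left(17 \left(-7 + 17\right) + 4831\right) \left(60 + 963\right) = \left(17 \cdot 10 + 4831\right) 1023 = \left(170 + 4831\right) 1023 = 5001 \cdot 1023 = 5116023$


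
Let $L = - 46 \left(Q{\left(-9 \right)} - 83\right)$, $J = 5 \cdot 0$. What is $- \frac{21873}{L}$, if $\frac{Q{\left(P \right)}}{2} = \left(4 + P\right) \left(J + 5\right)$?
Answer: $- \frac{951}{266} \approx -3.5752$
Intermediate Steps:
$J = 0$
$Q{\left(P \right)} = 40 + 10 P$ ($Q{\left(P \right)} = 2 \left(4 + P\right) \left(0 + 5\right) = 2 \left(4 + P\right) 5 = 2 \left(20 + 5 P\right) = 40 + 10 P$)
$L = 6118$ ($L = - 46 \left(\left(40 + 10 \left(-9\right)\right) - 83\right) = - 46 \left(\left(40 - 90\right) - 83\right) = - 46 \left(-50 - 83\right) = \left(-46\right) \left(-133\right) = 6118$)
$- \frac{21873}{L} = - \frac{21873}{6118} = \left(-21873\right) \frac{1}{6118} = - \frac{951}{266}$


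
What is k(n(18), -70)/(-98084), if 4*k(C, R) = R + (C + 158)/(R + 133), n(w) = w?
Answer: 2117/12358584 ≈ 0.00017130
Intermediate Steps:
k(C, R) = R/4 + (158 + C)/(4*(133 + R)) (k(C, R) = (R + (C + 158)/(R + 133))/4 = (R + (158 + C)/(133 + R))/4 = R/4 + (158 + C)/(4*(133 + R)))
k(n(18), -70)/(-98084) = ((158 + 18 + (-70)² + 133*(-70))/(4*(133 - 70)))/(-98084) = ((¼)*(158 + 18 + 4900 - 9310)/63)*(-1/98084) = ((¼)*(1/63)*(-4234))*(-1/98084) = -2117/126*(-1/98084) = 2117/12358584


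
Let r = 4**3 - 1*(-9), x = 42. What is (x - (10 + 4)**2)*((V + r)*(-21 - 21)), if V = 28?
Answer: 653268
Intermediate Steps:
r = 73 (r = 64 + 9 = 73)
(x - (10 + 4)**2)*((V + r)*(-21 - 21)) = (42 - (10 + 4)**2)*((28 + 73)*(-21 - 21)) = (42 - 1*14**2)*(101*(-42)) = (42 - 1*196)*(-4242) = (42 - 196)*(-4242) = -154*(-4242) = 653268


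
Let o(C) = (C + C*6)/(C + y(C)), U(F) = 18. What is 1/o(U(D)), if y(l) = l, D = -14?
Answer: 2/7 ≈ 0.28571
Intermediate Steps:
o(C) = 7/2 (o(C) = (C + C*6)/(C + C) = (C + 6*C)/((2*C)) = (7*C)*(1/(2*C)) = 7/2)
1/o(U(D)) = 1/(7/2) = 2/7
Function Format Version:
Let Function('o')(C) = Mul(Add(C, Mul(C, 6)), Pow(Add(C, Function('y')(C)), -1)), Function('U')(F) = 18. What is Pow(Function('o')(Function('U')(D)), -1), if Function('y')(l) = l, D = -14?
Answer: Rational(2, 7) ≈ 0.28571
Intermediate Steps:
Function('o')(C) = Rational(7, 2) (Function('o')(C) = Mul(Add(C, Mul(C, 6)), Pow(Add(C, C), -1)) = Mul(Add(C, Mul(6, C)), Pow(Mul(2, C), -1)) = Mul(Mul(7, C), Mul(Rational(1, 2), Pow(C, -1))) = Rational(7, 2))
Pow(Function('o')(Function('U')(D)), -1) = Pow(Rational(7, 2), -1) = Rational(2, 7)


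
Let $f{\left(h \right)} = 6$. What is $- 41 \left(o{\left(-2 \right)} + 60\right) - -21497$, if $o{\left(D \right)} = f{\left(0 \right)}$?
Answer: $18791$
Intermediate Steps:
$o{\left(D \right)} = 6$
$- 41 \left(o{\left(-2 \right)} + 60\right) - -21497 = - 41 \left(6 + 60\right) - -21497 = \left(-41\right) 66 + 21497 = -2706 + 21497 = 18791$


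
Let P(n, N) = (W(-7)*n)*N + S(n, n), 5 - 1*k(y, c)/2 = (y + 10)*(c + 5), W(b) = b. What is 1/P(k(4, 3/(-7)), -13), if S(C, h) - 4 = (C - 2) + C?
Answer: -1/10972 ≈ -9.1141e-5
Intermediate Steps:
k(y, c) = 10 - 2*(5 + c)*(10 + y) (k(y, c) = 10 - 2*(y + 10)*(c + 5) = 10 - 2*(10 + y)*(5 + c) = 10 - 2*(5 + c)*(10 + y))
S(C, h) = 2 + 2*C (S(C, h) = 4 + ((C - 2) + C) = 4 + ((-2 + C) + C) = 4 + (-2 + 2*C) = 2 + 2*C)
P(n, N) = 2 + 2*n - 7*N*n (P(n, N) = (-7*n)*N + (2 + 2*n) = -7*N*n + (2 + 2*n) = 2 + 2*n - 7*N*n)
1/P(k(4, 3/(-7)), -13) = 1/(2 + 2*(-90 - 60/(-7) - 10*4 - 2*3/(-7)*4) - 7*(-13)*(-90 - 60/(-7) - 10*4 - 2*3/(-7)*4)) = 1/(2 + 2*(-90 - 60*(-1)/7 - 40 - 2*3*(-⅐)*4) - 7*(-13)*(-90 - 60*(-1)/7 - 40 - 2*3*(-⅐)*4)) = 1/(2 + 2*(-90 - 20*(-3/7) - 40 - 2*(-3/7)*4) - 7*(-13)*(-90 - 20*(-3/7) - 40 - 2*(-3/7)*4)) = 1/(2 + 2*(-90 + 60/7 - 40 + 24/7) - 7*(-13)*(-90 + 60/7 - 40 + 24/7)) = 1/(2 + 2*(-118) - 7*(-13)*(-118)) = 1/(2 - 236 - 10738) = 1/(-10972) = -1/10972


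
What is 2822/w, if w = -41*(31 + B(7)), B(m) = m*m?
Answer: -1411/1640 ≈ -0.86037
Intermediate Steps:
B(m) = m²
w = -3280 (w = -41*(31 + 7²) = -41*(31 + 49) = -41*80 = -3280)
2822/w = 2822/(-3280) = 2822*(-1/3280) = -1411/1640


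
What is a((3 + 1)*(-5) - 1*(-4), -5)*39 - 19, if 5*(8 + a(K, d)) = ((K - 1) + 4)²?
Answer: 4936/5 ≈ 987.20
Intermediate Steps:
a(K, d) = -8 + (3 + K)²/5 (a(K, d) = -8 + ((K - 1) + 4)²/5 = -8 + ((-1 + K) + 4)²/5 = -8 + (3 + K)²/5)
a((3 + 1)*(-5) - 1*(-4), -5)*39 - 19 = (-8 + (3 + ((3 + 1)*(-5) - 1*(-4)))²/5)*39 - 19 = (-8 + (3 + (4*(-5) + 4))²/5)*39 - 19 = (-8 + (3 + (-20 + 4))²/5)*39 - 19 = (-8 + (3 - 16)²/5)*39 - 19 = (-8 + (⅕)*(-13)²)*39 - 19 = (-8 + (⅕)*169)*39 - 19 = (-8 + 169/5)*39 - 19 = (129/5)*39 - 19 = 5031/5 - 19 = 4936/5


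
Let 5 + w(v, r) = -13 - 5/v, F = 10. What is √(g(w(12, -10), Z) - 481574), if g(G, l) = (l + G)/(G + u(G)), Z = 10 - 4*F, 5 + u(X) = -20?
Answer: I*√130718625433/521 ≈ 693.95*I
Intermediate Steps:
u(X) = -25 (u(X) = -5 - 20 = -25)
w(v, r) = -18 - 5/v (w(v, r) = -5 + (-13 - 5/v) = -18 - 5/v)
Z = -30 (Z = 10 - 4*10 = 10 - 40 = -30)
g(G, l) = (G + l)/(-25 + G) (g(G, l) = (l + G)/(G - 25) = (G + l)/(-25 + G))
√(g(w(12, -10), Z) - 481574) = √(((-18 - 5/12) - 30)/(-25 + (-18 - 5/12)) - 481574) = √((-221/12 - 30)/(-25 - 221/12) - 481574) = √(-581/12/(-521/12) - 481574) = √(-12/521*(-581/12) - 481574) = √(581/521 - 481574) = √(-250899473/521) = I*√130718625433/521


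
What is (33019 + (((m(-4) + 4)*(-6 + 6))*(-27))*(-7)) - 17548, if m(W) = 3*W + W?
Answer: 15471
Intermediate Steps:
m(W) = 4*W
(33019 + (((m(-4) + 4)*(-6 + 6))*(-27))*(-7)) - 17548 = (33019 + (((4*(-4) + 4)*(-6 + 6))*(-27))*(-7)) - 17548 = (33019 + (((-16 + 4)*0)*(-27))*(-7)) - 17548 = (33019 + (-12*0*(-27))*(-7)) - 17548 = (33019 + (0*(-27))*(-7)) - 17548 = (33019 + 0*(-7)) - 17548 = (33019 + 0) - 17548 = 33019 - 17548 = 15471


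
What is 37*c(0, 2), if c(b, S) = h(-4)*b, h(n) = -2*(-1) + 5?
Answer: 0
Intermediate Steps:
h(n) = 7 (h(n) = 2 + 5 = 7)
c(b, S) = 7*b
37*c(0, 2) = 37*(7*0) = 37*0 = 0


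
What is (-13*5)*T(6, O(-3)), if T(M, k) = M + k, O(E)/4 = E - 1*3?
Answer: 1170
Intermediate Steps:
O(E) = -12 + 4*E (O(E) = 4*(E - 1*3) = 4*(E - 3) = 4*(-3 + E) = -12 + 4*E)
(-13*5)*T(6, O(-3)) = (-13*5)*(6 + (-12 + 4*(-3))) = -65*(6 + (-12 - 12)) = -65*(6 - 24) = -65*(-18) = 1170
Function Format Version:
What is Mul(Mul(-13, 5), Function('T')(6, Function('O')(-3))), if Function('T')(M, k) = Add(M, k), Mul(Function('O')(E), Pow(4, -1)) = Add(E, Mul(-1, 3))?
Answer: 1170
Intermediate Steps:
Function('O')(E) = Add(-12, Mul(4, E)) (Function('O')(E) = Mul(4, Add(E, Mul(-1, 3))) = Mul(4, Add(E, -3)) = Mul(4, Add(-3, E)) = Add(-12, Mul(4, E)))
Mul(Mul(-13, 5), Function('T')(6, Function('O')(-3))) = Mul(Mul(-13, 5), Add(6, Add(-12, Mul(4, -3)))) = Mul(-65, Add(6, Add(-12, -12))) = Mul(-65, Add(6, -24)) = Mul(-65, -18) = 1170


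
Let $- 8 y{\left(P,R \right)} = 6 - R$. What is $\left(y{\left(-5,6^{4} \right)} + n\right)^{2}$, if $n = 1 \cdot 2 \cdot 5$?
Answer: $\frac{469225}{16} \approx 29327.0$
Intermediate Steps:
$n = 10$ ($n = 1 \cdot 10 = 10$)
$y{\left(P,R \right)} = - \frac{3}{4} + \frac{R}{8}$ ($y{\left(P,R \right)} = - \frac{6 - R}{8} = - \frac{3}{4} + \frac{R}{8}$)
$\left(y{\left(-5,6^{4} \right)} + n\right)^{2} = \left(\left(- \frac{3}{4} + \frac{6^{4}}{8}\right) + 10\right)^{2} = \left(\left(- \frac{3}{4} + \frac{1}{8} \cdot 1296\right) + 10\right)^{2} = \left(\left(- \frac{3}{4} + 162\right) + 10\right)^{2} = \left(\frac{645}{4} + 10\right)^{2} = \left(\frac{685}{4}\right)^{2} = \frac{469225}{16}$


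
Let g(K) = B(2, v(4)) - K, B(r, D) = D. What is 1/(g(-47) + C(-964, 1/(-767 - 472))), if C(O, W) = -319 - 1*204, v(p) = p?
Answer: -1/472 ≈ -0.0021186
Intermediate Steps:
C(O, W) = -523 (C(O, W) = -319 - 204 = -523)
g(K) = 4 - K
1/(g(-47) + C(-964, 1/(-767 - 472))) = 1/((4 - 1*(-47)) - 523) = 1/((4 + 47) - 523) = 1/(51 - 523) = 1/(-472) = -1/472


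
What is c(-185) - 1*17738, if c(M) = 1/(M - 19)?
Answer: -3618553/204 ≈ -17738.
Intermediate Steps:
c(M) = 1/(-19 + M)
c(-185) - 1*17738 = 1/(-19 - 185) - 1*17738 = 1/(-204) - 17738 = -1/204 - 17738 = -3618553/204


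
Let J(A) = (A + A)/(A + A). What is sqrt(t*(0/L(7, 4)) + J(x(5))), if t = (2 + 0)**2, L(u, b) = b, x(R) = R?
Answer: 1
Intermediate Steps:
J(A) = 1 (J(A) = (2*A)/((2*A)) = (2*A)*(1/(2*A)) = 1)
t = 4 (t = 2**2 = 4)
sqrt(t*(0/L(7, 4)) + J(x(5))) = sqrt(4*(0/4) + 1) = sqrt(4*(0*(1/4)) + 1) = sqrt(4*0 + 1) = sqrt(0 + 1) = sqrt(1) = 1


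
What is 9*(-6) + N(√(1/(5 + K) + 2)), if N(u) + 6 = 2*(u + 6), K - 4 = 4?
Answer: -48 + 6*√39/13 ≈ -45.118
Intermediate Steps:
K = 8 (K = 4 + 4 = 8)
N(u) = 6 + 2*u (N(u) = -6 + 2*(u + 6) = -6 + 2*(6 + u) = -6 + (12 + 2*u) = 6 + 2*u)
9*(-6) + N(√(1/(5 + K) + 2)) = 9*(-6) + (6 + 2*√(1/(5 + 8) + 2)) = -54 + (6 + 2*√(1/13 + 2)) = -54 + (6 + 2*√(27/13)) = -54 + (6 + 2*(3*√39/13)) = -54 + (6 + 6*√39/13) = -48 + 6*√39/13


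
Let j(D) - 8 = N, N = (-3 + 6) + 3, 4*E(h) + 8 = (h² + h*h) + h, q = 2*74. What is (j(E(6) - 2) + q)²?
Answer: 26244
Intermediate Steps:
q = 148
E(h) = -2 + h²/2 + h/4 (E(h) = -2 + ((h² + h*h) + h)/4 = -2 + ((h² + h²) + h)/4 = -2 + (2*h² + h)/4 = -2 + (h + 2*h²)/4 = -2 + (h²/2 + h/4) = -2 + h²/2 + h/4)
N = 6 (N = 3 + 3 = 6)
j(D) = 14 (j(D) = 8 + 6 = 14)
(j(E(6) - 2) + q)² = (14 + 148)² = 162² = 26244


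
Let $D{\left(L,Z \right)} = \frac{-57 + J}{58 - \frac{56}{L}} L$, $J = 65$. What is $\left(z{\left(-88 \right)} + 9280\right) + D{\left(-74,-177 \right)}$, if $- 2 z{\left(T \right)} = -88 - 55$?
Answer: $\frac{20308257}{2174} \approx 9341.4$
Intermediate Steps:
$D{\left(L,Z \right)} = \frac{8 L}{58 - \frac{56}{L}}$ ($D{\left(L,Z \right)} = \frac{-57 + 65}{58 - \frac{56}{L}} L = \frac{8}{58 - \frac{56}{L}} L = \frac{8 L}{58 - \frac{56}{L}}$)
$z{\left(T \right)} = \frac{143}{2}$ ($z{\left(T \right)} = - \frac{-88 - 55}{2} = \left(- \frac{1}{2}\right) \left(-143\right) = \frac{143}{2}$)
$\left(z{\left(-88 \right)} + 9280\right) + D{\left(-74,-177 \right)} = \left(\frac{143}{2} + 9280\right) + \frac{4 \left(-74\right)^{2}}{-28 + 29 \left(-74\right)} = \frac{18703}{2} + 4 \cdot 5476 \frac{1}{-28 - 2146} = \frac{18703}{2} + 4 \cdot 5476 \frac{1}{-2174} = \frac{18703}{2} + 4 \cdot 5476 \left(- \frac{1}{2174}\right) = \frac{18703}{2} - \frac{10952}{1087} = \frac{20308257}{2174}$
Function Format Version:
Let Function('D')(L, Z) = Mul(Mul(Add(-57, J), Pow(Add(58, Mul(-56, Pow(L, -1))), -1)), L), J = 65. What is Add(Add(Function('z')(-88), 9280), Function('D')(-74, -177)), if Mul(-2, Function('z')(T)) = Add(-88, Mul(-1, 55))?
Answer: Rational(20308257, 2174) ≈ 9341.4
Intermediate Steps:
Function('D')(L, Z) = Mul(8, L, Pow(Add(58, Mul(-56, Pow(L, -1))), -1)) (Function('D')(L, Z) = Mul(Mul(Add(-57, 65), Pow(Add(58, Mul(-56, Pow(L, -1))), -1)), L) = Mul(Mul(8, Pow(Add(58, Mul(-56, Pow(L, -1))), -1)), L) = Mul(8, L, Pow(Add(58, Mul(-56, Pow(L, -1))), -1)))
Function('z')(T) = Rational(143, 2) (Function('z')(T) = Mul(Rational(-1, 2), Add(-88, Mul(-1, 55))) = Mul(Rational(-1, 2), Add(-88, -55)) = Mul(Rational(-1, 2), -143) = Rational(143, 2))
Add(Add(Function('z')(-88), 9280), Function('D')(-74, -177)) = Add(Add(Rational(143, 2), 9280), Mul(4, Pow(-74, 2), Pow(Add(-28, Mul(29, -74)), -1))) = Add(Rational(18703, 2), Mul(4, 5476, Pow(Add(-28, -2146), -1))) = Add(Rational(18703, 2), Mul(4, 5476, Pow(-2174, -1))) = Add(Rational(18703, 2), Mul(4, 5476, Rational(-1, 2174))) = Add(Rational(18703, 2), Rational(-10952, 1087)) = Rational(20308257, 2174)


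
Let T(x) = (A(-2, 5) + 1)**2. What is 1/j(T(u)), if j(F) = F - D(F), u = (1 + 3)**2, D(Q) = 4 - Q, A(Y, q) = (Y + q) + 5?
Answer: 1/158 ≈ 0.0063291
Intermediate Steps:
A(Y, q) = 5 + Y + q
u = 16 (u = 4**2 = 16)
T(x) = 81 (T(x) = ((5 - 2 + 5) + 1)**2 = (8 + 1)**2 = 9**2 = 81)
j(F) = -4 + 2*F (j(F) = F - (4 - F) = F + (-4 + F) = -4 + 2*F)
1/j(T(u)) = 1/(-4 + 2*81) = 1/(-4 + 162) = 1/158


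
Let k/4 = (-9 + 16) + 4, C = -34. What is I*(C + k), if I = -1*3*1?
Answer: -30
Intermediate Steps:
I = -3 (I = -3*1 = -3)
k = 44 (k = 4*((-9 + 16) + 4) = 4*(7 + 4) = 4*11 = 44)
I*(C + k) = -3*(-34 + 44) = -3*10 = -30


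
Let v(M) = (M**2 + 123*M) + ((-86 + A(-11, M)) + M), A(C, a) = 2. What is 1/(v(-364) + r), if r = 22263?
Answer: 1/109539 ≈ 9.1292e-6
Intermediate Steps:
v(M) = -84 + M**2 + 124*M (v(M) = (M**2 + 123*M) + ((-86 + 2) + M) = (M**2 + 123*M) + (-84 + M) = -84 + M**2 + 124*M)
1/(v(-364) + r) = 1/((-84 + (-364)**2 + 124*(-364)) + 22263) = 1/((-84 + 132496 - 45136) + 22263) = 1/(87276 + 22263) = 1/109539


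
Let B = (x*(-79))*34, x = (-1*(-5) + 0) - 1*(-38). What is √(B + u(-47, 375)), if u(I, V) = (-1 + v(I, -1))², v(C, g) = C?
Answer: I*√113194 ≈ 336.44*I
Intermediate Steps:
u(I, V) = (-1 + I)²
x = 43 (x = (5 + 0) + 38 = 5 + 38 = 43)
B = -115498 (B = (43*(-79))*34 = -3397*34 = -115498)
√(B + u(-47, 375)) = √(-115498 + (-1 - 47)²) = √(-115498 + (-48)²) = √(-115498 + 2304) = √(-113194) = I*√113194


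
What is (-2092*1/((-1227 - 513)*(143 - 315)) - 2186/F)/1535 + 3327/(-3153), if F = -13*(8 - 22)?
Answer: -11676414926803/10984244516700 ≈ -1.0630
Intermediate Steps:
F = 182 (F = -13*(-14) = 182)
(-2092*1/((-1227 - 513)*(143 - 315)) - 2186/F)/1535 + 3327/(-3153) = (-2092*1/((-1227 - 513)*(143 - 315)) - 2186/182)/1535 + 3327/(-3153) = (-2092/((-1740*(-172))) - 2186*1/182)*(1/1535) + 3327*(-1/3153) = (-2092/299280 - 1093/91)*(1/1535) - 1109/1051 = (-2092*1/299280 - 1093/91)*(1/1535) - 1109/1051 = (-523/74820 - 1093/91)*(1/1535) - 1109/1051 = -81825853/6808620*1/1535 - 1109/1051 = -81825853/10451231700 - 1109/1051 = -11676414926803/10984244516700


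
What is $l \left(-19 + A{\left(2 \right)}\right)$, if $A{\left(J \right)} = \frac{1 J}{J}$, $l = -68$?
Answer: $1224$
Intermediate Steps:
$A{\left(J \right)} = 1$ ($A{\left(J \right)} = \frac{J}{J} = 1$)
$l \left(-19 + A{\left(2 \right)}\right) = - 68 \left(-19 + 1\right) = \left(-68\right) \left(-18\right) = 1224$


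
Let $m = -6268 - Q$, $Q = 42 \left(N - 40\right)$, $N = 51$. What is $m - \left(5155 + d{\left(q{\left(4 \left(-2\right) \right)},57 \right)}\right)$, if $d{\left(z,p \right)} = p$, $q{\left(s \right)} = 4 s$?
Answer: $-11942$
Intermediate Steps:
$Q = 462$ ($Q = 42 \left(51 - 40\right) = 42 \cdot 11 = 462$)
$m = -6730$ ($m = -6268 - 462 = -6730$)
$m - \left(5155 + d{\left(q{\left(4 \left(-2\right) \right)},57 \right)}\right) = -6730 - \left(5155 + 57\right) = -6730 - 5212 = -11942$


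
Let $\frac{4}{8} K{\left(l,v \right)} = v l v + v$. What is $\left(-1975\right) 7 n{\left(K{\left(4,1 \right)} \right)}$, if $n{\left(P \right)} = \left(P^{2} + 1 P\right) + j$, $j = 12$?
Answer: $-1686650$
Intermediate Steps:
$K{\left(l,v \right)} = 2 v + 2 l v^{2}$ ($K{\left(l,v \right)} = 2 \left(v l v + v\right) = 2 \left(l v v + v\right) = 2 \left(l v^{2} + v\right) = 2 \left(v + l v^{2}\right) = 2 v + 2 l v^{2}$)
$n{\left(P \right)} = 12 + P + P^{2}$ ($n{\left(P \right)} = \left(P^{2} + 1 P\right) + 12 = \left(P^{2} + P\right) + 12 = \left(P + P^{2}\right) + 12 = 12 + P + P^{2}$)
$\left(-1975\right) 7 n{\left(K{\left(4,1 \right)} \right)} = \left(-1975\right) 7 \left(12 + 2 \cdot 1 \left(1 + 4 \cdot 1\right) + \left(2 \cdot 1 \left(1 + 4 \cdot 1\right)\right)^{2}\right) = - 13825 \left(12 + 2 \cdot 1 \left(1 + 4\right) + \left(2 \cdot 1 \left(1 + 4\right)\right)^{2}\right) = - 13825 \left(12 + 2 \cdot 1 \cdot 5 + \left(2 \cdot 1 \cdot 5\right)^{2}\right) = - 13825 \left(12 + 10 + 10^{2}\right) = - 13825 \left(12 + 10 + 100\right) = \left(-13825\right) 122 = -1686650$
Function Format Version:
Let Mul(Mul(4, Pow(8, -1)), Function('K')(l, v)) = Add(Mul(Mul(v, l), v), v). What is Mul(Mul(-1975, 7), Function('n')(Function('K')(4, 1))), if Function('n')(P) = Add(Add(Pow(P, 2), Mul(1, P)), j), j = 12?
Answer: -1686650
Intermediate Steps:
Function('K')(l, v) = Add(Mul(2, v), Mul(2, l, Pow(v, 2))) (Function('K')(l, v) = Mul(2, Add(Mul(Mul(v, l), v), v)) = Mul(2, Add(Mul(Mul(l, v), v), v)) = Mul(2, Add(Mul(l, Pow(v, 2)), v)) = Mul(2, Add(v, Mul(l, Pow(v, 2)))) = Add(Mul(2, v), Mul(2, l, Pow(v, 2))))
Function('n')(P) = Add(12, P, Pow(P, 2)) (Function('n')(P) = Add(Add(Pow(P, 2), Mul(1, P)), 12) = Add(Add(Pow(P, 2), P), 12) = Add(Add(P, Pow(P, 2)), 12) = Add(12, P, Pow(P, 2)))
Mul(Mul(-1975, 7), Function('n')(Function('K')(4, 1))) = Mul(Mul(-1975, 7), Add(12, Mul(2, 1, Add(1, Mul(4, 1))), Pow(Mul(2, 1, Add(1, Mul(4, 1))), 2))) = Mul(-13825, Add(12, Mul(2, 1, Add(1, 4)), Pow(Mul(2, 1, Add(1, 4)), 2))) = Mul(-13825, Add(12, Mul(2, 1, 5), Pow(Mul(2, 1, 5), 2))) = Mul(-13825, Add(12, 10, Pow(10, 2))) = Mul(-13825, Add(12, 10, 100)) = Mul(-13825, 122) = -1686650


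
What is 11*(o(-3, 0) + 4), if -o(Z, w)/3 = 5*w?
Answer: 44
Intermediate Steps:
o(Z, w) = -15*w
11*(o(-3, 0) + 4) = 11*(-15*0 + 4) = 11*(0 + 4) = 11*4 = 44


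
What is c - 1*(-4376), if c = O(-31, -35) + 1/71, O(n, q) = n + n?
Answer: 306295/71 ≈ 4314.0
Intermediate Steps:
O(n, q) = 2*n
c = -4401/71 (c = 2*(-31) + 1/71 = -62 + 1/71 = -4401/71 ≈ -61.986)
c - 1*(-4376) = -4401/71 - 1*(-4376) = -4401/71 + 4376 = 306295/71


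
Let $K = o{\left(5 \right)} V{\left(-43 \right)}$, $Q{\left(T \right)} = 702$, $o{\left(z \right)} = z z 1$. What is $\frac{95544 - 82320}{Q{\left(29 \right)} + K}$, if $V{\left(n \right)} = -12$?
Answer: $\frac{2204}{67} \approx 32.896$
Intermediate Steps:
$o{\left(z \right)} = z^{2}$ ($o{\left(z \right)} = z^{2} \cdot 1 = z^{2}$)
$K = -300$ ($K = 5^{2} \left(-12\right) = 25 \left(-12\right) = -300$)
$\frac{95544 - 82320}{Q{\left(29 \right)} + K} = \frac{95544 - 82320}{702 - 300} = \frac{13224}{402} = 13224 \cdot \frac{1}{402} = \frac{2204}{67}$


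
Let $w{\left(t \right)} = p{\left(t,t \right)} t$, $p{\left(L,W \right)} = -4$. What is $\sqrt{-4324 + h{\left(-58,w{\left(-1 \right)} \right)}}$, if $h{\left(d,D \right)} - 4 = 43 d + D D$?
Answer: $i \sqrt{6798} \approx 82.45 i$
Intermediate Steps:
$w{\left(t \right)} = - 4 t$
$h{\left(d,D \right)} = 4 + D^{2} + 43 d$ ($h{\left(d,D \right)} = 4 + \left(43 d + D D\right) = 4 + \left(43 d + D^{2}\right) = 4 + \left(D^{2} + 43 d\right) = 4 + D^{2} + 43 d$)
$\sqrt{-4324 + h{\left(-58,w{\left(-1 \right)} \right)}} = \sqrt{-4324 + \left(4 + \left(\left(-4\right) \left(-1\right)\right)^{2} + 43 \left(-58\right)\right)} = \sqrt{-4324 + \left(4 + 4^{2} - 2494\right)} = \sqrt{-4324 + \left(4 + 16 - 2494\right)} = \sqrt{-4324 - 2474} = \sqrt{-6798} = i \sqrt{6798}$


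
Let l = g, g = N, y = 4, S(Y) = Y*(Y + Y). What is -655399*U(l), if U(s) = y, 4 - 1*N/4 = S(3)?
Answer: -2621596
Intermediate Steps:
S(Y) = 2*Y**2 (S(Y) = Y*(2*Y) = 2*Y**2)
N = -56 (N = 16 - 8*3**2 = 16 - 8*9 = 16 - 4*18 = 16 - 72 = -56)
g = -56
l = -56
U(s) = 4
-655399*U(l) = -655399*4 = -2621596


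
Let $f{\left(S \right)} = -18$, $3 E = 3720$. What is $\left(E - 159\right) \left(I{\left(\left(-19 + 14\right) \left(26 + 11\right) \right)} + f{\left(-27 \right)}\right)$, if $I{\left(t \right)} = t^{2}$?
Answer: $36977767$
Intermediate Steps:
$E = 1240$ ($E = \frac{1}{3} \cdot 3720 = 1240$)
$\left(E - 159\right) \left(I{\left(\left(-19 + 14\right) \left(26 + 11\right) \right)} + f{\left(-27 \right)}\right) = \left(1240 - 159\right) \left(\left(\left(-19 + 14\right) \left(26 + 11\right)\right)^{2} - 18\right) = 1081 \left(\left(\left(-5\right) 37\right)^{2} - 18\right) = 1081 \left(\left(-185\right)^{2} - 18\right) = 1081 \left(34225 - 18\right) = 1081 \cdot 34207 = 36977767$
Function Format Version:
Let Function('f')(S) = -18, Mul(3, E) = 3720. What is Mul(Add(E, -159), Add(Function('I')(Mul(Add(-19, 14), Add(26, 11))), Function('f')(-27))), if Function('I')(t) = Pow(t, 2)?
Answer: 36977767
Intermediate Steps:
E = 1240 (E = Mul(Rational(1, 3), 3720) = 1240)
Mul(Add(E, -159), Add(Function('I')(Mul(Add(-19, 14), Add(26, 11))), Function('f')(-27))) = Mul(Add(1240, -159), Add(Pow(Mul(Add(-19, 14), Add(26, 11)), 2), -18)) = Mul(1081, Add(Pow(Mul(-5, 37), 2), -18)) = Mul(1081, Add(Pow(-185, 2), -18)) = Mul(1081, Add(34225, -18)) = Mul(1081, 34207) = 36977767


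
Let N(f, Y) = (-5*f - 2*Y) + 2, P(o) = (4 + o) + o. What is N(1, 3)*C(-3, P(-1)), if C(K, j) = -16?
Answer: 144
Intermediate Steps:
P(o) = 4 + 2*o
N(f, Y) = 2 - 5*f - 2*Y
N(1, 3)*C(-3, P(-1)) = (2 - 5*1 - 2*3)*(-16) = (2 - 5 - 6)*(-16) = -9*(-16) = 144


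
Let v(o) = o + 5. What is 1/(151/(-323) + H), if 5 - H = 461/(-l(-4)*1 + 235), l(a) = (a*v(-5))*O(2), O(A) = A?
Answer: 75905/195137 ≈ 0.38898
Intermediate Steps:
v(o) = 5 + o
l(a) = 0 (l(a) = (a*(5 - 5))*2 = (a*0)*2 = 0*2 = 0)
H = 714/235 (H = 5 - 461/(-1*0*1 + 235) = 5 - 461/(0*1 + 235) = 5 - 461/(0 + 235) = 5 - 461/235 = 714/235 ≈ 3.0383)
1/(151/(-323) + H) = 1/(151/(-323) + 714/235) = 1/(151*(-1/323) + 714/235) = 1/(-151/323 + 714/235) = 1/(195137/75905) = 75905/195137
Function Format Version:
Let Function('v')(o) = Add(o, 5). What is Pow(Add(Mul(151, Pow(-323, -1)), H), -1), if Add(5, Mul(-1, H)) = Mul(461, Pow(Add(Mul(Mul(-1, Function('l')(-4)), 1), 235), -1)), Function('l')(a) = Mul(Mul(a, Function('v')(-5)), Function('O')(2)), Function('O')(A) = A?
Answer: Rational(75905, 195137) ≈ 0.38898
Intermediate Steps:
Function('v')(o) = Add(5, o)
Function('l')(a) = 0 (Function('l')(a) = Mul(Mul(a, Add(5, -5)), 2) = Mul(Mul(a, 0), 2) = Mul(0, 2) = 0)
H = Rational(714, 235) (H = Add(5, Mul(-1, Mul(461, Pow(Add(Mul(Mul(-1, 0), 1), 235), -1)))) = Add(5, Mul(-1, Mul(461, Pow(Add(Mul(0, 1), 235), -1)))) = Add(5, Mul(-1, Mul(461, Pow(Add(0, 235), -1)))) = Add(5, Mul(-1, Mul(461, Pow(235, -1)))) = Add(5, Mul(-1, Mul(461, Rational(1, 235)))) = Add(5, Mul(-1, Rational(461, 235))) = Add(5, Rational(-461, 235)) = Rational(714, 235) ≈ 3.0383)
Pow(Add(Mul(151, Pow(-323, -1)), H), -1) = Pow(Add(Mul(151, Pow(-323, -1)), Rational(714, 235)), -1) = Pow(Add(Mul(151, Rational(-1, 323)), Rational(714, 235)), -1) = Pow(Add(Rational(-151, 323), Rational(714, 235)), -1) = Pow(Rational(195137, 75905), -1) = Rational(75905, 195137)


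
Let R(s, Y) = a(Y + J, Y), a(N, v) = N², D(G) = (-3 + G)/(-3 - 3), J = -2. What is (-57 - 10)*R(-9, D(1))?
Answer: -1675/9 ≈ -186.11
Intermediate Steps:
D(G) = ½ - G/6 (D(G) = (-3 + G)/(-6) = (-3 + G)*(-⅙) = ½ - G/6)
R(s, Y) = (-2 + Y)² (R(s, Y) = (Y - 2)² = (-2 + Y)²)
(-57 - 10)*R(-9, D(1)) = (-57 - 10)*(-2 + (½ - ⅙*1))² = -67*(-2 + (½ - ⅙))² = -67*(-2 + ⅓)² = -67*(-5/3)² = -67*25/9 = -1675/9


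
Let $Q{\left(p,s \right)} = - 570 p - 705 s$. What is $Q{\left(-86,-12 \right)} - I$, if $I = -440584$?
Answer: $498064$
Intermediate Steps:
$Q{\left(p,s \right)} = - 705 s - 570 p$
$Q{\left(-86,-12 \right)} - I = \left(\left(-705\right) \left(-12\right) - -49020\right) - -440584 = \left(8460 + 49020\right) + 440584 = 57480 + 440584 = 498064$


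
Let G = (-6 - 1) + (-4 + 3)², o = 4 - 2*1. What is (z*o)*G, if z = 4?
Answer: -48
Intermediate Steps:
o = 2 (o = 4 - 2 = 2)
G = -6 (G = -7 + (-1)² = -7 + 1 = -6)
(z*o)*G = (4*2)*(-6) = 8*(-6) = -48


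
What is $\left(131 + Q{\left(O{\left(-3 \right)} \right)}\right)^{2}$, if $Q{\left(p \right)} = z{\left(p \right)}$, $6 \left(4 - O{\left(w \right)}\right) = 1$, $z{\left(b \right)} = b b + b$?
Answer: $\frac{28976689}{1296} \approx 22359.0$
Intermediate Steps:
$z{\left(b \right)} = b + b^{2}$ ($z{\left(b \right)} = b^{2} + b = b + b^{2}$)
$O{\left(w \right)} = \frac{23}{6}$ ($O{\left(w \right)} = 4 - \frac{1}{6} = \frac{23}{6}$)
$Q{\left(p \right)} = p \left(1 + p\right)$
$\left(131 + Q{\left(O{\left(-3 \right)} \right)}\right)^{2} = \left(131 + \frac{23 \left(1 + \frac{23}{6}\right)}{6}\right)^{2} = \left(131 + \frac{23}{6} \cdot \frac{29}{6}\right)^{2} = \left(131 + \frac{667}{36}\right)^{2} = \left(\frac{5383}{36}\right)^{2} = \frac{28976689}{1296}$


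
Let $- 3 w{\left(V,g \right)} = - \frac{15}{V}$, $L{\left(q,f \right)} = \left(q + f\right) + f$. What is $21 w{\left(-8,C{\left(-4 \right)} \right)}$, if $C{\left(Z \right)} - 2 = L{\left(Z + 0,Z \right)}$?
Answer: $- \frac{105}{8} \approx -13.125$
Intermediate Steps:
$L{\left(q,f \right)} = q + 2 f$ ($L{\left(q,f \right)} = \left(f + q\right) + f = q + 2 f$)
$C{\left(Z \right)} = 2 + 3 Z$ ($C{\left(Z \right)} = 2 + \left(\left(Z + 0\right) + 2 Z\right) = 2 + \left(Z + 2 Z\right) = 2 + 3 Z$)
$w{\left(V,g \right)} = \frac{5}{V}$ ($w{\left(V,g \right)} = - \frac{\left(-15\right) \frac{1}{V}}{3} = \frac{5}{V}$)
$21 w{\left(-8,C{\left(-4 \right)} \right)} = 21 \frac{5}{-8} = 21 \cdot 5 \left(- \frac{1}{8}\right) = 21 \left(- \frac{5}{8}\right) = - \frac{105}{8}$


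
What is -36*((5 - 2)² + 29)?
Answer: -1368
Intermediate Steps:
-36*((5 - 2)² + 29) = -36*(3² + 29) = -36*(9 + 29) = -36*38 = -1368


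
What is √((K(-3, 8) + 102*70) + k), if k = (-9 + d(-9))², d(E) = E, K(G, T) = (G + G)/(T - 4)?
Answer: 5*√1194/2 ≈ 86.386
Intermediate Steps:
K(G, T) = 2*G/(-4 + T) (K(G, T) = (2*G)/(-4 + T) = 2*G/(-4 + T))
k = 324 (k = (-9 - 9)² = (-18)² = 324)
√((K(-3, 8) + 102*70) + k) = √((2*(-3)/(-4 + 8) + 102*70) + 324) = √((2*(-3)/4 + 7140) + 324) = √((2*(-3)*(¼) + 7140) + 324) = √((-3/2 + 7140) + 324) = √(14277/2 + 324) = √(14925/2) = 5*√1194/2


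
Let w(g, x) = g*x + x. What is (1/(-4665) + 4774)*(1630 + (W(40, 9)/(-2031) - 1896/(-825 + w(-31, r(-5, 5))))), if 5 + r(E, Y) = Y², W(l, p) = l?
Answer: 35048892236676478/4500442125 ≈ 7.7879e+6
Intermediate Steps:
r(E, Y) = -5 + Y²
w(g, x) = x + g*x
(1/(-4665) + 4774)*(1630 + (W(40, 9)/(-2031) - 1896/(-825 + w(-31, r(-5, 5))))) = (1/(-4665) + 4774)*(1630 + (40/(-2031) - 1896/(-825 + (-5 + 5²)*(1 - 31)))) = (-1/4665 + 4774)*(1630 + (40*(-1/2031) - 1896/(-825 + (-5 + 25)*(-30)))) = 22270709*(1630 + (-40/2031 - 1896/(-825 + 20*(-30))))/4665 = 22270709*(1630 + (-40/2031 - 1896/(-825 - 600)))/4665 = 22270709*(1630 + (-40/2031 - 1896/(-1425)))/4665 = 22270709*(1630 + (-40/2031 - 1896*(-1/1425)))/4665 = 22270709*(1630 + (-40/2031 + 632/475))/4665 = 22270709*(1630 + 1264592/964725)/4665 = (22270709/4665)*(1573766342/964725) = 35048892236676478/4500442125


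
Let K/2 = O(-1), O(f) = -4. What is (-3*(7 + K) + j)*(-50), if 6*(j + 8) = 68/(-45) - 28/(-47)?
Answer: 326930/1269 ≈ 257.63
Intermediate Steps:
K = -8 (K = 2*(-4) = -8)
j = -51728/6345 (j = -8 + (68/(-45) - 28/(-47))/6 = -8 + (68*(-1/45) - 28*(-1/47))/6 = -8 + (-68/45 + 28/47)/6 = -8 + (⅙)*(-1936/2115) = -8 - 968/6345 = -51728/6345 ≈ -8.1526)
(-3*(7 + K) + j)*(-50) = (-3*(7 - 8) - 51728/6345)*(-50) = (-3*(-1) - 51728/6345)*(-50) = (3 - 51728/6345)*(-50) = -32693/6345*(-50) = 326930/1269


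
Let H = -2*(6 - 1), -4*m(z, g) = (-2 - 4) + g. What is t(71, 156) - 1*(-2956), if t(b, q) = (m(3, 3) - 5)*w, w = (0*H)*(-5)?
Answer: 2956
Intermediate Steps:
m(z, g) = 3/2 - g/4 (m(z, g) = -((-2 - 4) + g)/4 = -(-6 + g)/4 = 3/2 - g/4)
H = -10 (H = -2*5 = -10)
w = 0 (w = (0*(-10))*(-5) = 0*(-5) = 0)
t(b, q) = 0 (t(b, q) = ((3/2 - ¼*3) - 5)*0 = ((3/2 - ¾) - 5)*0 = (¾ - 5)*0 = -17/4*0 = 0)
t(71, 156) - 1*(-2956) = 0 - 1*(-2956) = 0 + 2956 = 2956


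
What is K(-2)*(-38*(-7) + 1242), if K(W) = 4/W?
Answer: -3016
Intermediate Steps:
K(-2)*(-38*(-7) + 1242) = (4/(-2))*(-38*(-7) + 1242) = (4*(-1/2))*(-1*(-266) + 1242) = -2*(266 + 1242) = -2*1508 = -3016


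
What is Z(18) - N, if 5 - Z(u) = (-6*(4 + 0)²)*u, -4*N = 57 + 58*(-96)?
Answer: 1421/4 ≈ 355.25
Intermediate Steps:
N = 5511/4 (N = -(57 + 58*(-96))/4 = -(57 - 5568)/4 = -¼*(-5511) = 5511/4 ≈ 1377.8)
Z(u) = 5 + 96*u (Z(u) = 5 - (-6*(4 + 0)²)*u = 5 - (-6*4²)*u = 5 - (-6*16)*u = 5 - (-96)*u = 5 + 96*u)
Z(18) - N = (5 + 96*18) - 1*5511/4 = (5 + 1728) - 5511/4 = 1733 - 5511/4 = 1421/4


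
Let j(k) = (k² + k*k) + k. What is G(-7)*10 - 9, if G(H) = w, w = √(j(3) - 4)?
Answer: -9 + 10*√17 ≈ 32.231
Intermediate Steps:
j(k) = k + 2*k² (j(k) = (k² + k²) + k = 2*k² + k = k + 2*k²)
w = √17 (w = √(3*(1 + 2*3) - 4) = √(3*(1 + 6) - 4) = √(3*7 - 4) = √(21 - 4) = √17 ≈ 4.1231)
G(H) = √17
G(-7)*10 - 9 = √17*10 - 9 = 10*√17 - 9 = -9 + 10*√17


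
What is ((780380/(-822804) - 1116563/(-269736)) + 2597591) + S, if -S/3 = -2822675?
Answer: 68219499201024591/6164996104 ≈ 1.1066e+7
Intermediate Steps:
S = 8468025 (S = -3*(-2822675) = 8468025)
((780380/(-822804) - 1116563/(-269736)) + 2597591) + S = ((780380/(-822804) - 1116563/(-269736)) + 2597591) + 8468025 = ((780380*(-1/822804) - 1116563*(-1/269736)) + 2597591) + 8468025 = ((-195095/205701 + 1116563/269736) + 2597591) + 8468025 = (19672664527/6164996104 + 2597591) + 8468025 = 16014158067449991/6164996104 + 8468025 = 68219499201024591/6164996104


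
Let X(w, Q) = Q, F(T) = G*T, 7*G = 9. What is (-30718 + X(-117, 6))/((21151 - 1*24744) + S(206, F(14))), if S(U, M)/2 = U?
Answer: 30712/3181 ≈ 9.6548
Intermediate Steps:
G = 9/7 (G = (⅐)*9 = 9/7 ≈ 1.2857)
F(T) = 9*T/7
S(U, M) = 2*U
(-30718 + X(-117, 6))/((21151 - 1*24744) + S(206, F(14))) = (-30718 + 6)/((21151 - 1*24744) + 2*206) = -30712/((21151 - 24744) + 412) = -30712/(-3593 + 412) = -30712/(-3181) = -30712*(-1/3181) = 30712/3181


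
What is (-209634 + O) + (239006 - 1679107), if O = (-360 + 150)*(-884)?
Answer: -1464095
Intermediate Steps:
O = 185640 (O = -210*(-884) = 185640)
(-209634 + O) + (239006 - 1679107) = (-209634 + 185640) + (239006 - 1679107) = -23994 - 1440101 = -1464095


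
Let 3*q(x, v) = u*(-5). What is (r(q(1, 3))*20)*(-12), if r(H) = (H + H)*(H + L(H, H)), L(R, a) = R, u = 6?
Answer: -96000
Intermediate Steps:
q(x, v) = -10 (q(x, v) = (6*(-5))/3 = (⅓)*(-30) = -10)
r(H) = 4*H² (r(H) = (H + H)*(H + H) = (2*H)*(2*H) = 4*H²)
(r(q(1, 3))*20)*(-12) = ((4*(-10)²)*20)*(-12) = ((4*100)*20)*(-12) = (400*20)*(-12) = 8000*(-12) = -96000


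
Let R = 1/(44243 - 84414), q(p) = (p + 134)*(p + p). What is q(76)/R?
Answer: -1282258320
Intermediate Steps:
q(p) = 2*p*(134 + p) (q(p) = (134 + p)*(2*p) = 2*p*(134 + p))
R = -1/40171 (R = 1/(-40171) = -1/40171 ≈ -2.4894e-5)
q(76)/R = (2*76*(134 + 76))/(-1/40171) = (2*76*210)*(-40171) = 31920*(-40171) = -1282258320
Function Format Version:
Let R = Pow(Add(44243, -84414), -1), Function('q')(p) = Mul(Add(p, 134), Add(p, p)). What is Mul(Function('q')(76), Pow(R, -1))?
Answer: -1282258320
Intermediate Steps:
Function('q')(p) = Mul(2, p, Add(134, p)) (Function('q')(p) = Mul(Add(134, p), Mul(2, p)) = Mul(2, p, Add(134, p)))
R = Rational(-1, 40171) (R = Pow(-40171, -1) = Rational(-1, 40171) ≈ -2.4894e-5)
Mul(Function('q')(76), Pow(R, -1)) = Mul(Mul(2, 76, Add(134, 76)), Pow(Rational(-1, 40171), -1)) = Mul(Mul(2, 76, 210), -40171) = Mul(31920, -40171) = -1282258320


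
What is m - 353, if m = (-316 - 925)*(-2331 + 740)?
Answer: 1974078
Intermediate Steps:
m = 1974431 (m = -1241*(-1591) = 1974431)
m - 353 = 1974431 - 353 = 1974078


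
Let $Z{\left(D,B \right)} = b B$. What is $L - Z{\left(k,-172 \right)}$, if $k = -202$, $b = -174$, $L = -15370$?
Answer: $-45298$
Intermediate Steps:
$Z{\left(D,B \right)} = - 174 B$
$L - Z{\left(k,-172 \right)} = -15370 - \left(-174\right) \left(-172\right) = -15370 - 29928 = -45298$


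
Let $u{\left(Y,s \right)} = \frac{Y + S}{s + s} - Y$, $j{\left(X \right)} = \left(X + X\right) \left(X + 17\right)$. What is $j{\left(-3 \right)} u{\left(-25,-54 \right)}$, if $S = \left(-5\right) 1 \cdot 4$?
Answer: $-2135$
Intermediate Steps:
$S = -20$ ($S = \left(-5\right) 4 = -20$)
$j{\left(X \right)} = 2 X \left(17 + X\right)$
$u{\left(Y,s \right)} = - Y + \frac{-20 + Y}{2 s}$ ($u{\left(Y,s \right)} = \frac{Y - 20}{s + s} - Y = \frac{-20 + Y}{2 s} - Y = - Y + \frac{-20 + Y}{2 s}$)
$j{\left(-3 \right)} u{\left(-25,-54 \right)} = 2 \left(-3\right) \left(17 - 3\right) \frac{-10 + \frac{1}{2} \left(-25\right) - \left(-25\right) \left(-54\right)}{-54} = 2 \left(-3\right) 14 \left(- \frac{-10 - \frac{25}{2} - 1350}{54}\right) = - 84 \left(\left(- \frac{1}{54}\right) \left(- \frac{2745}{2}\right)\right) = \left(-84\right) \frac{305}{12} = -2135$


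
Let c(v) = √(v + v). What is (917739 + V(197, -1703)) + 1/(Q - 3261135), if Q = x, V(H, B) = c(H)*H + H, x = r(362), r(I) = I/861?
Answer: 2577414547853267/2807836873 + 197*√394 ≈ 9.2185e+5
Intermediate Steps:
c(v) = √2*√v (c(v) = √(2*v) = √2*√v)
r(I) = I/861 (r(I) = I*(1/861) = I/861)
x = 362/861 (x = (1/861)*362 = 362/861 ≈ 0.42044)
V(H, B) = H + √2*H^(3/2) (V(H, B) = (√2*√H)*H + H = √2*H^(3/2) + H = H + √2*H^(3/2))
Q = 362/861 ≈ 0.42044
(917739 + V(197, -1703)) + 1/(Q - 3261135) = (917739 + (197 + √2*197^(3/2))) + 1/(362/861 - 3261135) = (917739 + (197 + √2*(197*√197))) + 1/(-2807836873/861) = (917739 + (197 + 197*√394)) - 861/2807836873 = (917936 + 197*√394) - 861/2807836873 = 2577414547853267/2807836873 + 197*√394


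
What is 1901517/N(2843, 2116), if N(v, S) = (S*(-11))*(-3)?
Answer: 633839/23276 ≈ 27.231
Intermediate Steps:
N(v, S) = 33*S (N(v, S) = -11*S*(-3) = 33*S)
1901517/N(2843, 2116) = 1901517/((33*2116)) = 1901517/69828 = 1901517*(1/69828) = 633839/23276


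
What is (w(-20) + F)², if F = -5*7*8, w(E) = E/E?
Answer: 77841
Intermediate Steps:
w(E) = 1
F = -280 (F = -35*8 = -280)
(w(-20) + F)² = (1 - 280)² = (-279)² = 77841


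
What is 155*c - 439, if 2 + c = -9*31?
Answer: -43994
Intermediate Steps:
c = -281 (c = -2 - 9*31 = -2 - 279 = -281)
155*c - 439 = 155*(-281) - 439 = -43555 - 439 = -43994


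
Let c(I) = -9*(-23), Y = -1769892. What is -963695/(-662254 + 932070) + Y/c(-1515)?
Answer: -159248221579/18617304 ≈ -8553.8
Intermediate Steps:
c(I) = 207
-963695/(-662254 + 932070) + Y/c(-1515) = -963695/(-662254 + 932070) - 1769892/207 = -963695/269816 - 1769892*1/207 = -963695*1/269816 - 589964/69 = -963695/269816 - 589964/69 = -159248221579/18617304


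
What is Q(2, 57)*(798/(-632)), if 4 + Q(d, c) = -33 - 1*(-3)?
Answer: 6783/158 ≈ 42.930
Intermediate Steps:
Q(d, c) = -34 (Q(d, c) = -4 + (-33 - 1*(-3)) = -4 + (-33 + 3) = -4 - 30 = -34)
Q(2, 57)*(798/(-632)) = -27132/(-632) = -27132*(-1)/632 = -34*(-399/316) = 6783/158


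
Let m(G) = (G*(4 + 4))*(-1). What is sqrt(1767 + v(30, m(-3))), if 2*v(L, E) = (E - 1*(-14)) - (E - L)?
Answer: sqrt(1789) ≈ 42.297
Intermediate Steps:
m(G) = -8*G (m(G) = (G*8)*(-1) = (8*G)*(-1) = -8*G)
v(L, E) = 7 + L/2 (v(L, E) = ((E - 1*(-14)) - (E - L))/2 = ((E + 14) + (L - E))/2 = ((14 + E) + (L - E))/2 = (14 + L)/2 = 7 + L/2)
sqrt(1767 + v(30, m(-3))) = sqrt(1767 + (7 + (1/2)*30)) = sqrt(1767 + (7 + 15)) = sqrt(1767 + 22) = sqrt(1789)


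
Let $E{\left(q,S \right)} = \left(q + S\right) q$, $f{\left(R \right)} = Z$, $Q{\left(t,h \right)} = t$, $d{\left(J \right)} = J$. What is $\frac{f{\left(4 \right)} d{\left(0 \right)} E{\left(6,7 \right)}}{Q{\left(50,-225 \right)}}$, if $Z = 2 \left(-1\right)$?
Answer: $0$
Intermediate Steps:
$Z = -2$
$f{\left(R \right)} = -2$
$E{\left(q,S \right)} = q \left(S + q\right)$ ($E{\left(q,S \right)} = \left(S + q\right) q = q \left(S + q\right)$)
$\frac{f{\left(4 \right)} d{\left(0 \right)} E{\left(6,7 \right)}}{Q{\left(50,-225 \right)}} = \frac{\left(-2\right) 0 \cdot 6 \left(7 + 6\right)}{50} = 0 \cdot 6 \cdot 13 \cdot \frac{1}{50} = 0 \cdot 78 \cdot \frac{1}{50} = 0 \cdot \frac{1}{50} = 0$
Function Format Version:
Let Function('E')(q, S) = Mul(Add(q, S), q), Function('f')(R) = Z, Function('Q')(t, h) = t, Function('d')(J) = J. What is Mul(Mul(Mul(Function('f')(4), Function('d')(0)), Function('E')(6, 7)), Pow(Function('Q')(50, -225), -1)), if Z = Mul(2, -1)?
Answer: 0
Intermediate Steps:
Z = -2
Function('f')(R) = -2
Function('E')(q, S) = Mul(q, Add(S, q)) (Function('E')(q, S) = Mul(Add(S, q), q) = Mul(q, Add(S, q)))
Mul(Mul(Mul(Function('f')(4), Function('d')(0)), Function('E')(6, 7)), Pow(Function('Q')(50, -225), -1)) = Mul(Mul(Mul(-2, 0), Mul(6, Add(7, 6))), Pow(50, -1)) = Mul(Mul(0, Mul(6, 13)), Rational(1, 50)) = Mul(Mul(0, 78), Rational(1, 50)) = Mul(0, Rational(1, 50)) = 0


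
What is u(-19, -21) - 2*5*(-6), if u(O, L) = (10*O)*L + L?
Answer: 4029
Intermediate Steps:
u(O, L) = L + 10*L*O (u(O, L) = 10*L*O + L = L + 10*L*O)
u(-19, -21) - 2*5*(-6) = -21*(1 + 10*(-19)) - 2*5*(-6) = -21*(1 - 190) - 10*(-6) = -21*(-189) - 1*(-60) = 3969 + 60 = 4029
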